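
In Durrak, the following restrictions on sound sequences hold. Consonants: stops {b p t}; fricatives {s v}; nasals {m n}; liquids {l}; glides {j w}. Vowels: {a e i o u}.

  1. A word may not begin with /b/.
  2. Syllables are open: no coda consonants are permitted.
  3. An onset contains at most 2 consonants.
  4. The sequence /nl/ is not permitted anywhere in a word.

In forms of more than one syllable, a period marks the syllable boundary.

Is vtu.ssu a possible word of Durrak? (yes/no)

vtu.ssu — σ1 onset /vt/ (2C), coda /∅/ ok; σ2 onset /ss/ (2C), coda /∅/ ok → licit

yes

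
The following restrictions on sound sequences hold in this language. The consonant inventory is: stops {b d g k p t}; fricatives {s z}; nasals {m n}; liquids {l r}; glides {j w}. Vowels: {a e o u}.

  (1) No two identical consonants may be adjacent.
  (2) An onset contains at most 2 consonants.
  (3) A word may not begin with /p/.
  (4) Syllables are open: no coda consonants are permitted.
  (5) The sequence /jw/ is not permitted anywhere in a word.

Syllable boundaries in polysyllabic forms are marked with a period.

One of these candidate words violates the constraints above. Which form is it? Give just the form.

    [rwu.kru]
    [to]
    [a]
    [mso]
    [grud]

[grud]

[rwu.kru] — σ1 onset /rw/ (2C), coda /∅/ ok; σ2 onset /kr/ (2C), coda /∅/ ok → permitted
[to] — σ1 onset /t/, coda /∅/ ok → permitted
[a] — σ1 onset /∅/, coda /∅/ ok → permitted
[mso] — σ1 onset /ms/ (2C), coda /∅/ ok → permitted
[grud] — violates constraint 4: syllable 1 coda /d/ has 1 consonant (> 0) → not permitted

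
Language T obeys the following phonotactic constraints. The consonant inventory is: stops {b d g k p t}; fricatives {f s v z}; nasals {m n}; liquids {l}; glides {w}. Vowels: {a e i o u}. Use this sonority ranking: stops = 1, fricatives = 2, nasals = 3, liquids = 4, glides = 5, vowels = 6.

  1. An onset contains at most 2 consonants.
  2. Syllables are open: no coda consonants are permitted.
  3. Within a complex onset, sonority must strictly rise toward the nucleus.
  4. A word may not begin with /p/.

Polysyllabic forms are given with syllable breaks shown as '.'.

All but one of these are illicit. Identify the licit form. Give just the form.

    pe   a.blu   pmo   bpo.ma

a.blu

pe — violates constraint 4: word begins with /p/ → illicit
a.blu — σ1 onset /∅/, coda /∅/ ok; σ2 onset /bl/ (1→4 rises), coda /∅/ ok → licit
pmo — violates constraint 4: word begins with /p/ → illicit
bpo.ma — violates constraint 3: syllable 1 onset /bp/: /b/ (stop, 1) → /p/ (stop, 1) does not rise → illicit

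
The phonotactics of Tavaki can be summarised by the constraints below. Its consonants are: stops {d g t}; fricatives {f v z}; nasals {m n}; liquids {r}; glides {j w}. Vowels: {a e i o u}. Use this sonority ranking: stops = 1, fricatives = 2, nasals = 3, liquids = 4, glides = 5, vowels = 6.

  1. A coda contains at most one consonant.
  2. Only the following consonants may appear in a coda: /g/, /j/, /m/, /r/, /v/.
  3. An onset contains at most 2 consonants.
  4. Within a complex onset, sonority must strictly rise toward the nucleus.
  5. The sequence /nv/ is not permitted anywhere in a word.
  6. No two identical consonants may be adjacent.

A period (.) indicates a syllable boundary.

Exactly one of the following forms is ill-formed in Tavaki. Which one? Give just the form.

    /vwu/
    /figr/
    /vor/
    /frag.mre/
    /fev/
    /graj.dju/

/vwu/ — σ1 onset /vw/ (2→5 rises), coda /∅/ ok → well-formed
/figr/ — violates constraint 1: syllable 1 coda /gr/ has 2 consonants (> 1) → ill-formed
/vor/ — σ1 onset /v/, coda /r/ ok → well-formed
/frag.mre/ — σ1 onset /fr/ (2→4 rises), coda /g/ ok; σ2 onset /mr/ (3→4 rises), coda /∅/ ok → well-formed
/fev/ — σ1 onset /f/, coda /v/ ok → well-formed
/graj.dju/ — σ1 onset /gr/ (1→4 rises), coda /j/ ok; σ2 onset /dj/ (1→5 rises), coda /∅/ ok → well-formed

/figr/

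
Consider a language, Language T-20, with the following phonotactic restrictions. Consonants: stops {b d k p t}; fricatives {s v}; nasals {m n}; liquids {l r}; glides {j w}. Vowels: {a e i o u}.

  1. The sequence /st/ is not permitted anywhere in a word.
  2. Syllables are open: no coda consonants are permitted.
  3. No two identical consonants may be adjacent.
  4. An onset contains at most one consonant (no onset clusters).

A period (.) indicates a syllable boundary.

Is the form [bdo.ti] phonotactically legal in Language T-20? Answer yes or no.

[bdo.ti] — violates constraint 4: syllable 1 onset /bd/ has 2 consonants (> 1) → phonotactically illegal

no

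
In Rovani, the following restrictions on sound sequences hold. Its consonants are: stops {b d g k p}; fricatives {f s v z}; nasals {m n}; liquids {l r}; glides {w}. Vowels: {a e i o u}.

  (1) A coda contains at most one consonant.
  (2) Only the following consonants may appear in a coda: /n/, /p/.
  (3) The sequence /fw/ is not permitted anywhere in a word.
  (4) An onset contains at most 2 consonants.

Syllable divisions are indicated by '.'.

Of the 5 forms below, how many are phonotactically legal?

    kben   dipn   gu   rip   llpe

kben — σ1 onset /kb/ (2C), coda /n/ ok → phonotactically legal
dipn — violates constraint 1: syllable 1 coda /pn/ has 2 consonants (> 1) → phonotactically illegal
gu — σ1 onset /g/, coda /∅/ ok → phonotactically legal
rip — σ1 onset /r/, coda /p/ ok → phonotactically legal
llpe — violates constraint 4: syllable 1 onset /llp/ has 3 consonants (> 2) → phonotactically illegal
Phonotactically legal: kben, gu, rip → 3.

3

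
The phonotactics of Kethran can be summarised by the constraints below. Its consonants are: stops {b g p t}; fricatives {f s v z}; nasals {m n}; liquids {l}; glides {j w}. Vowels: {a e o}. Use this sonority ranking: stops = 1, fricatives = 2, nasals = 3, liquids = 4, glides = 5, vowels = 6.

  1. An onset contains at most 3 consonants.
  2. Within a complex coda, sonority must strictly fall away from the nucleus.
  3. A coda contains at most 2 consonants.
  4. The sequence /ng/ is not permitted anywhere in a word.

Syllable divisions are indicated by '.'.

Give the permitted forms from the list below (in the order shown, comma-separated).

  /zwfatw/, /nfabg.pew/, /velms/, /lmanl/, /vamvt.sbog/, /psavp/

/zwfatw/ — violates constraint 2: syllable 1 coda /tw/: /t/ (stop, 1) → /w/ (glide, 5) does not fall → not permitted
/nfabg.pew/ — violates constraint 2: syllable 1 coda /bg/: /b/ (stop, 1) → /g/ (stop, 1) does not fall → not permitted
/velms/ — violates constraint 3: syllable 1 coda /lms/ has 3 consonants (> 2) → not permitted
/lmanl/ — violates constraint 2: syllable 1 coda /nl/: /n/ (nasal, 3) → /l/ (liquid, 4) does not fall → not permitted
/vamvt.sbog/ — violates constraint 3: syllable 1 coda /mvt/ has 3 consonants (> 2) → not permitted
/psavp/ — σ1 onset /ps/ (2C), coda /vp/ (2→1 falls) ok → permitted

/psavp/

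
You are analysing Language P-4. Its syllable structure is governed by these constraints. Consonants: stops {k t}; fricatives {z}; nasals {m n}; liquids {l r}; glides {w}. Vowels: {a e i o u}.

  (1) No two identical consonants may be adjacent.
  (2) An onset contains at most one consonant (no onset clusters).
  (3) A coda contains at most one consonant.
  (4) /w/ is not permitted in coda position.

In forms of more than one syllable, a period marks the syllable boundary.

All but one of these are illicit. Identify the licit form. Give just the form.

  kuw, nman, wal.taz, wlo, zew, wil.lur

kuw — violates constraint 4: syllable 1 coda contains /w/ → illicit
nman — violates constraint 2: syllable 1 onset /nm/ has 2 consonants (> 1) → illicit
wal.taz — σ1 onset /w/, coda /l/ ok; σ2 onset /t/, coda /z/ ok → licit
wlo — violates constraint 2: syllable 1 onset /wl/ has 2 consonants (> 1) → illicit
zew — violates constraint 4: syllable 1 coda contains /w/ → illicit
wil.lur — violates constraint 1: adjacent identical consonants /ll/ → illicit

wal.taz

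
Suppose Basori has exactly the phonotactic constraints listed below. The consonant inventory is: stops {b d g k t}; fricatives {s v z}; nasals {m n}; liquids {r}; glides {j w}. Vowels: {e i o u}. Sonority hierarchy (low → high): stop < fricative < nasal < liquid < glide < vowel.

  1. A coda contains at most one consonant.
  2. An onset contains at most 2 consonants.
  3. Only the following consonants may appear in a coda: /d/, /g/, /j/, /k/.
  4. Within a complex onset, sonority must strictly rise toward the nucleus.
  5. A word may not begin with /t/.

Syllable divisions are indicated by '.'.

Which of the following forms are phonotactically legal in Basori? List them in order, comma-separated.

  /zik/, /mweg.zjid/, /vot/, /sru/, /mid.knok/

/zik/, /mweg.zjid/, /sru/, /mid.knok/

/zik/ — σ1 onset /z/, coda /k/ ok → phonotactically legal
/mweg.zjid/ — σ1 onset /mw/ (3→5 rises), coda /g/ ok; σ2 onset /zj/ (2→5 rises), coda /d/ ok → phonotactically legal
/vot/ — violates constraint 3: syllable 1 coda contains /t/, which is not a licensed coda consonant → phonotactically illegal
/sru/ — σ1 onset /sr/ (2→4 rises), coda /∅/ ok → phonotactically legal
/mid.knok/ — σ1 onset /m/, coda /d/ ok; σ2 onset /kn/ (1→3 rises), coda /k/ ok → phonotactically legal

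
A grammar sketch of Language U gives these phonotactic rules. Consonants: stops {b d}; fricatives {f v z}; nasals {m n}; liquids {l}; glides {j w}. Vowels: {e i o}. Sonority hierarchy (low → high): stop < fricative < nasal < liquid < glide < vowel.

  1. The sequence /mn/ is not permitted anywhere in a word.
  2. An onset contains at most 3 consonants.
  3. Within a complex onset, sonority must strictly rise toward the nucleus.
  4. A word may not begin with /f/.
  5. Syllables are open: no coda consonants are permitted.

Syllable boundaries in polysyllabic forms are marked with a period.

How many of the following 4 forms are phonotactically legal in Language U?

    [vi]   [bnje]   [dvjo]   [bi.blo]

[vi] — σ1 onset /v/, coda /∅/ ok → phonotactically legal
[bnje] — σ1 onset /bnj/ (1→3→5 rises), coda /∅/ ok → phonotactically legal
[dvjo] — σ1 onset /dvj/ (1→2→5 rises), coda /∅/ ok → phonotactically legal
[bi.blo] — σ1 onset /b/, coda /∅/ ok; σ2 onset /bl/ (1→4 rises), coda /∅/ ok → phonotactically legal
Phonotactically legal: [vi], [bnje], [dvjo], [bi.blo] → 4.

4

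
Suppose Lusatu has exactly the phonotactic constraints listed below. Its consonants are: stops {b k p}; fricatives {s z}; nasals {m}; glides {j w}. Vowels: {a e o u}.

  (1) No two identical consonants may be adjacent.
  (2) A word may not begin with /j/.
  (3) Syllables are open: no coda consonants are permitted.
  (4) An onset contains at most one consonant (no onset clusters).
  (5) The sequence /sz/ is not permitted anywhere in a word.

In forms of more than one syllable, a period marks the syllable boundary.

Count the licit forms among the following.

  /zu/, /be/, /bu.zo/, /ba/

/zu/ — σ1 onset /z/, coda /∅/ ok → licit
/be/ — σ1 onset /b/, coda /∅/ ok → licit
/bu.zo/ — σ1 onset /b/, coda /∅/ ok; σ2 onset /z/, coda /∅/ ok → licit
/ba/ — σ1 onset /b/, coda /∅/ ok → licit
Licit: /zu/, /be/, /bu.zo/, /ba/ → 4.

4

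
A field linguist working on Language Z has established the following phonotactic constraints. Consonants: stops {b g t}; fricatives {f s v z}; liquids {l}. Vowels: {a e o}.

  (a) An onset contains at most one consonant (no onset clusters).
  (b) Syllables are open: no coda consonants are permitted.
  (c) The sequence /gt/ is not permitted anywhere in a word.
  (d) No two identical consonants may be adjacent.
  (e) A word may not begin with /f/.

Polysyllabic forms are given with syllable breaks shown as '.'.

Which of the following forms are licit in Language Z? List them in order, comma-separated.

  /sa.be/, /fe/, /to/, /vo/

/sa.be/ — σ1 onset /s/, coda /∅/ ok; σ2 onset /b/, coda /∅/ ok → licit
/fe/ — violates constraint (e): word begins with /f/ → illicit
/to/ — σ1 onset /t/, coda /∅/ ok → licit
/vo/ — σ1 onset /v/, coda /∅/ ok → licit

/sa.be/, /to/, /vo/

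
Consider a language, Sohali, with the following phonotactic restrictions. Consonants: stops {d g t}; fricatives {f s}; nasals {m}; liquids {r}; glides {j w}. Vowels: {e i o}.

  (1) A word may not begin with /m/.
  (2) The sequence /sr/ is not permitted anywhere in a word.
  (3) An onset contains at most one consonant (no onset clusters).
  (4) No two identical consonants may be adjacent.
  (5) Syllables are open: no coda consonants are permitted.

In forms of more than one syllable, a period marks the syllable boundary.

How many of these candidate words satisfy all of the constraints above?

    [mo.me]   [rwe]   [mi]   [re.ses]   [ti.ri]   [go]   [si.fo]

3

[mo.me] — violates constraint 1: word begins with /m/ → phonotactically illegal
[rwe] — violates constraint 3: syllable 1 onset /rw/ has 2 consonants (> 1) → phonotactically illegal
[mi] — violates constraint 1: word begins with /m/ → phonotactically illegal
[re.ses] — violates constraint 5: syllable 2 coda /s/ has 1 consonant (> 0) → phonotactically illegal
[ti.ri] — σ1 onset /t/, coda /∅/ ok; σ2 onset /r/, coda /∅/ ok → phonotactically legal
[go] — σ1 onset /g/, coda /∅/ ok → phonotactically legal
[si.fo] — σ1 onset /s/, coda /∅/ ok; σ2 onset /f/, coda /∅/ ok → phonotactically legal
Phonotactically legal: [ti.ri], [go], [si.fo] → 3.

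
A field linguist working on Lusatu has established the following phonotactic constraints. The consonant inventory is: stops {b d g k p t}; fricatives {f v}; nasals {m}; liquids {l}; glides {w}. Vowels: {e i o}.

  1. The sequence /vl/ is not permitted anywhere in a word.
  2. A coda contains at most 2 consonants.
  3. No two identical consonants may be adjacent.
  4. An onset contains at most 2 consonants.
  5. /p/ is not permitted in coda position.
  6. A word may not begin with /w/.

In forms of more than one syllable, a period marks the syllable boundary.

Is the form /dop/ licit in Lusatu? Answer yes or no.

no

/dop/ — violates constraint 5: syllable 1 coda contains /p/ → illicit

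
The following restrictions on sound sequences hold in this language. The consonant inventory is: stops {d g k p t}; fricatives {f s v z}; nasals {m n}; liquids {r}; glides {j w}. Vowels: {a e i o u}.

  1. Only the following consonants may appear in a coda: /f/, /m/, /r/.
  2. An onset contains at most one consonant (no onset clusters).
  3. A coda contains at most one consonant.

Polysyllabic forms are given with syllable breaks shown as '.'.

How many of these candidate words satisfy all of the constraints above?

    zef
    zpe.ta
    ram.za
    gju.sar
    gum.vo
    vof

zef — σ1 onset /z/, coda /f/ ok → permitted
zpe.ta — violates constraint 2: syllable 1 onset /zp/ has 2 consonants (> 1) → not permitted
ram.za — σ1 onset /r/, coda /m/ ok; σ2 onset /z/, coda /∅/ ok → permitted
gju.sar — violates constraint 2: syllable 1 onset /gj/ has 2 consonants (> 1) → not permitted
gum.vo — σ1 onset /g/, coda /m/ ok; σ2 onset /v/, coda /∅/ ok → permitted
vof — σ1 onset /v/, coda /f/ ok → permitted
Permitted: zef, ram.za, gum.vo, vof → 4.

4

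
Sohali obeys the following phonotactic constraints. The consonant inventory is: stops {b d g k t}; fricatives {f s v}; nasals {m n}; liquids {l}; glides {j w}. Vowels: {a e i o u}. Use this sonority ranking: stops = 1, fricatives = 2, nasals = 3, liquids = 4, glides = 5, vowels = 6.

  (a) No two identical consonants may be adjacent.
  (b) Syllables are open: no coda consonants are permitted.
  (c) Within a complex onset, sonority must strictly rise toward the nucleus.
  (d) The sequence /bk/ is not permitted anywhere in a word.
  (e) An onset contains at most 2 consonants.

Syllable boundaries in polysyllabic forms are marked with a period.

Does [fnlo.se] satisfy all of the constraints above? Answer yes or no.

[fnlo.se] — violates constraint (e): syllable 1 onset /fnl/ has 3 consonants (> 2) → ill-formed

no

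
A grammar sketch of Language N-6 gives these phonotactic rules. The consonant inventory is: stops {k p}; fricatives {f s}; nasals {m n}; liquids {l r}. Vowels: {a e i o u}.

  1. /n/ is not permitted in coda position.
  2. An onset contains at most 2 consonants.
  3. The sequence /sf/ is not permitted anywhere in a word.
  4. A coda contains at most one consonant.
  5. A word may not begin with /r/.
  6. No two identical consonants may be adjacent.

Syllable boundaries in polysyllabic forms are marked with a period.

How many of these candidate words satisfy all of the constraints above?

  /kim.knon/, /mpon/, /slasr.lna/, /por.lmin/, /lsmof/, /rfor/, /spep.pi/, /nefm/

/kim.knon/ — violates constraint 1: syllable 2 coda contains /n/ → not permitted
/mpon/ — violates constraint 1: syllable 1 coda contains /n/ → not permitted
/slasr.lna/ — violates constraint 4: syllable 1 coda /sr/ has 2 consonants (> 1) → not permitted
/por.lmin/ — violates constraint 1: syllable 2 coda contains /n/ → not permitted
/lsmof/ — violates constraint 2: syllable 1 onset /lsm/ has 3 consonants (> 2) → not permitted
/rfor/ — violates constraint 5: word begins with /r/ → not permitted
/spep.pi/ — violates constraint 6: adjacent identical consonants /pp/ → not permitted
/nefm/ — violates constraint 4: syllable 1 coda /fm/ has 2 consonants (> 1) → not permitted
No form is permitted → 0.

0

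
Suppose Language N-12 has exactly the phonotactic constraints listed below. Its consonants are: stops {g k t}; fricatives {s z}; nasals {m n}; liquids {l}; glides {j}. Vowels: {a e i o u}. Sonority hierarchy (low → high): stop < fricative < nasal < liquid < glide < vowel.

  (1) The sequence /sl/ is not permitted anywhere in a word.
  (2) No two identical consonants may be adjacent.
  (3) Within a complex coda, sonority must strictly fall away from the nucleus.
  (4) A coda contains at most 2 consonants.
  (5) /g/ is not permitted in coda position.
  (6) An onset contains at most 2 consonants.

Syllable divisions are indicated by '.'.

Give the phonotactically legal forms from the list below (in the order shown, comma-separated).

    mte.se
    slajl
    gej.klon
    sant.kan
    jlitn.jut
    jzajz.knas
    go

mte.se — σ1 onset /mt/ (2C), coda /∅/ ok; σ2 onset /s/, coda /∅/ ok → phonotactically legal
slajl — violates constraint 1: contains banned sequence /sl/ → phonotactically illegal
gej.klon — σ1 onset /g/, coda /j/ ok; σ2 onset /kl/ (2C), coda /n/ ok → phonotactically legal
sant.kan — σ1 onset /s/, coda /nt/ (3→1 falls) ok; σ2 onset /k/, coda /n/ ok → phonotactically legal
jlitn.jut — violates constraint 3: syllable 1 coda /tn/: /t/ (stop, 1) → /n/ (nasal, 3) does not fall → phonotactically illegal
jzajz.knas — σ1 onset /jz/ (2C), coda /jz/ (5→2 falls) ok; σ2 onset /kn/ (2C), coda /s/ ok → phonotactically legal
go — σ1 onset /g/, coda /∅/ ok → phonotactically legal

mte.se, gej.klon, sant.kan, jzajz.knas, go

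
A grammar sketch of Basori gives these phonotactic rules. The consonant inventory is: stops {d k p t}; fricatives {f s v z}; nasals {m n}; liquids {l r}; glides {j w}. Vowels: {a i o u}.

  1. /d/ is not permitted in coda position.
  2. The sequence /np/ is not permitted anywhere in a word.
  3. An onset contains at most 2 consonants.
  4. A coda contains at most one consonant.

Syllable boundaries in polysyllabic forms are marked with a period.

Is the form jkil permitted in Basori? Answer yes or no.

yes

jkil — σ1 onset /jk/ (2C), coda /l/ ok → permitted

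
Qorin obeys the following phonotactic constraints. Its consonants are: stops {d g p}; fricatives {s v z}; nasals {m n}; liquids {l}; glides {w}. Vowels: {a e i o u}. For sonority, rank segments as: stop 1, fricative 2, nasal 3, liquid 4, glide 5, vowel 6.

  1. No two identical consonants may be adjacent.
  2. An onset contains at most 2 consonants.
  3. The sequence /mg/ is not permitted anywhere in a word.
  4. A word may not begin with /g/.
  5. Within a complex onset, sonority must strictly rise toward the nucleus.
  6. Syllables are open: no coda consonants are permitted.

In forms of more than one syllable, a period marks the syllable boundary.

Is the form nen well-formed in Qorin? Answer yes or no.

nen — violates constraint 6: syllable 1 coda /n/ has 1 consonant (> 0) → ill-formed

no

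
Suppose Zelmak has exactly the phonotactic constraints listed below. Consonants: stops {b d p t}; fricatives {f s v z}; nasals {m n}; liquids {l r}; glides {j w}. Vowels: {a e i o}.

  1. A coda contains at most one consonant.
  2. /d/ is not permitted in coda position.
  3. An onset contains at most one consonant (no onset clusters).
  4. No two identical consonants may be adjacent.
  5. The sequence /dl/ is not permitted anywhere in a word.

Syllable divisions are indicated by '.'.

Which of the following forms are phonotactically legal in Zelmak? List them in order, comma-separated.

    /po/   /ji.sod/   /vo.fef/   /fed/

/po/, /vo.fef/

/po/ — σ1 onset /p/, coda /∅/ ok → phonotactically legal
/ji.sod/ — violates constraint 2: syllable 2 coda contains /d/ → phonotactically illegal
/vo.fef/ — σ1 onset /v/, coda /∅/ ok; σ2 onset /f/, coda /f/ ok → phonotactically legal
/fed/ — violates constraint 2: syllable 1 coda contains /d/ → phonotactically illegal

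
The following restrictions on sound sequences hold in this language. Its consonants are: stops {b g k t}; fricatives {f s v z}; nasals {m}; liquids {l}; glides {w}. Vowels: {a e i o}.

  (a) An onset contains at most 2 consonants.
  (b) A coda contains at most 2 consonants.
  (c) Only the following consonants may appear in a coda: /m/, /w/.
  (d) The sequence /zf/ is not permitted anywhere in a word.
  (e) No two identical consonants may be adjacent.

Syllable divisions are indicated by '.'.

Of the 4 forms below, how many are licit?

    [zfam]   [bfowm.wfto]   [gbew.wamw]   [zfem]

[zfam] — violates constraint (d): contains banned sequence /zf/ → illicit
[bfowm.wfto] — violates constraint (a): syllable 2 onset /wft/ has 3 consonants (> 2) → illicit
[gbew.wamw] — violates constraint (e): adjacent identical consonants /ww/ → illicit
[zfem] — violates constraint (d): contains banned sequence /zf/ → illicit
No form is licit → 0.

0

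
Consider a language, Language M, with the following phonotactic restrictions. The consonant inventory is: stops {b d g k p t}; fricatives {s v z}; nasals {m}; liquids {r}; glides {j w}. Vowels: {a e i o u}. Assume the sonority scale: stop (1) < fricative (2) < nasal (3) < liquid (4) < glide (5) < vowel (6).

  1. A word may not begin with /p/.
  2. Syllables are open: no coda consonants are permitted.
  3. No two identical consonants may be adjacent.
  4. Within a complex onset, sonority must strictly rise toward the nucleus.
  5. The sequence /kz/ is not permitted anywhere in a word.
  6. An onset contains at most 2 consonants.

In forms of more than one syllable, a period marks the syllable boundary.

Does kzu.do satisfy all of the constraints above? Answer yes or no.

no

kzu.do — violates constraint 5: contains banned sequence /kz/ → not permitted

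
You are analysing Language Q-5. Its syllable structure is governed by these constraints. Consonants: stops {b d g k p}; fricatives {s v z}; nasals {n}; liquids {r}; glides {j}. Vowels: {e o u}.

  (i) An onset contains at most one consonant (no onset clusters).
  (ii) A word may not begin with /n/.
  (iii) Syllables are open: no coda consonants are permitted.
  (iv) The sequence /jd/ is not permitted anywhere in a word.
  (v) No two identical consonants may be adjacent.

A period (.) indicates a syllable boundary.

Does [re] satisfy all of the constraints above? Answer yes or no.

[re] — σ1 onset /r/, coda /∅/ ok → licit

yes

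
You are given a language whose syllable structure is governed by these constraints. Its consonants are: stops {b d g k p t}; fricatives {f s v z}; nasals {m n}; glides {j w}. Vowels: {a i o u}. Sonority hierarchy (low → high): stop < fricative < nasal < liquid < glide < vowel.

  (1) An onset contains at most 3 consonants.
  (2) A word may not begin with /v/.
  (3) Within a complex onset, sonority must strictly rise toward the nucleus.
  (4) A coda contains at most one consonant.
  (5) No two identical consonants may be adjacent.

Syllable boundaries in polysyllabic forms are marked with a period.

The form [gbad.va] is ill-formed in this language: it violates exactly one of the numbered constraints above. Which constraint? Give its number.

[gbad.va]: syllable 1 onset /gb/: /g/ (stop, 1) → /b/ (stop, 1) does not rise.
This is a violation of constraint 3: "Within a complex onset, sonority must strictly rise toward the nucleus."
The remaining constraints (1, 2, 4, 5) are satisfied.

3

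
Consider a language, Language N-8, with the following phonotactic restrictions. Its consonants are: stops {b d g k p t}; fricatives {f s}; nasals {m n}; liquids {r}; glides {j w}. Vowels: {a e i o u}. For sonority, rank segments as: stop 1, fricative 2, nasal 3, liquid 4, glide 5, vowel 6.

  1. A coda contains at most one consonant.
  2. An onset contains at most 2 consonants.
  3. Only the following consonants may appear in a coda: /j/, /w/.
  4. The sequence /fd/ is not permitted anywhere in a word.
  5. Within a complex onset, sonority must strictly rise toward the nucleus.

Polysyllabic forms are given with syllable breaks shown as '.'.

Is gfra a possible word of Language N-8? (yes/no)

gfra — violates constraint 2: syllable 1 onset /gfr/ has 3 consonants (> 2) → ill-formed

no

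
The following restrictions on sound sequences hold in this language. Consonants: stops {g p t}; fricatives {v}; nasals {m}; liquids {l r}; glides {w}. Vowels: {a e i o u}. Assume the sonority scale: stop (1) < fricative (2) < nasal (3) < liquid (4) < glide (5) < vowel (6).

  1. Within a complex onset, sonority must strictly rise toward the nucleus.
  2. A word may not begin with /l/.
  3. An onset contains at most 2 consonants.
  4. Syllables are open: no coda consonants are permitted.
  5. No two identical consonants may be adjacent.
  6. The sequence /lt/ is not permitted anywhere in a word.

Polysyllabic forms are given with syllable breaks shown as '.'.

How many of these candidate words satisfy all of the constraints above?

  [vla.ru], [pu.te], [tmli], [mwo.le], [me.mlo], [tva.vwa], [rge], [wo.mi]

6

[vla.ru] — σ1 onset /vl/ (2→4 rises), coda /∅/ ok; σ2 onset /r/, coda /∅/ ok → licit
[pu.te] — σ1 onset /p/, coda /∅/ ok; σ2 onset /t/, coda /∅/ ok → licit
[tmli] — violates constraint 3: syllable 1 onset /tml/ has 3 consonants (> 2) → illicit
[mwo.le] — σ1 onset /mw/ (3→5 rises), coda /∅/ ok; σ2 onset /l/, coda /∅/ ok → licit
[me.mlo] — σ1 onset /m/, coda /∅/ ok; σ2 onset /ml/ (3→4 rises), coda /∅/ ok → licit
[tva.vwa] — σ1 onset /tv/ (1→2 rises), coda /∅/ ok; σ2 onset /vw/ (2→5 rises), coda /∅/ ok → licit
[rge] — violates constraint 1: syllable 1 onset /rg/: /r/ (liquid, 4) → /g/ (stop, 1) does not rise → illicit
[wo.mi] — σ1 onset /w/, coda /∅/ ok; σ2 onset /m/, coda /∅/ ok → licit
Licit: [vla.ru], [pu.te], [mwo.le], [me.mlo], [tva.vwa], [wo.mi] → 6.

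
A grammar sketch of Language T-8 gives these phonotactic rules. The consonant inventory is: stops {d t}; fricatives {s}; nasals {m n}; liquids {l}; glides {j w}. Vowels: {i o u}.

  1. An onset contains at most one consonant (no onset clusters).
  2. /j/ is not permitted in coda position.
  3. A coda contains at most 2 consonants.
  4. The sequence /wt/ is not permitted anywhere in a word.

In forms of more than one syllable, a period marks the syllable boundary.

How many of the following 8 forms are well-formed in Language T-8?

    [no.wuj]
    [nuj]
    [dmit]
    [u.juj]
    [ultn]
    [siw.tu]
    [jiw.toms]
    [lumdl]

[no.wuj] — violates constraint 2: syllable 2 coda contains /j/ → ill-formed
[nuj] — violates constraint 2: syllable 1 coda contains /j/ → ill-formed
[dmit] — violates constraint 1: syllable 1 onset /dm/ has 2 consonants (> 1) → ill-formed
[u.juj] — violates constraint 2: syllable 2 coda contains /j/ → ill-formed
[ultn] — violates constraint 3: syllable 1 coda /ltn/ has 3 consonants (> 2) → ill-formed
[siw.tu] — violates constraint 4: contains banned sequence /wt/ → ill-formed
[jiw.toms] — violates constraint 4: contains banned sequence /wt/ → ill-formed
[lumdl] — violates constraint 3: syllable 1 coda /mdl/ has 3 consonants (> 2) → ill-formed
No form is well-formed → 0.

0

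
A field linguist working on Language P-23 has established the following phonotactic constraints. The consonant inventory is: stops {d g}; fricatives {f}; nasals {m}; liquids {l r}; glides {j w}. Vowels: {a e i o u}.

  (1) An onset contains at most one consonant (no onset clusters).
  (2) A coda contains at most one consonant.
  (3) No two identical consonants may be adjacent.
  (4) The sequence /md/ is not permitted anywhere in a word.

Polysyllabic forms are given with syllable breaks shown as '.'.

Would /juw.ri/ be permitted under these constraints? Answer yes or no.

yes

/juw.ri/ — σ1 onset /j/, coda /w/ ok; σ2 onset /r/, coda /∅/ ok → permitted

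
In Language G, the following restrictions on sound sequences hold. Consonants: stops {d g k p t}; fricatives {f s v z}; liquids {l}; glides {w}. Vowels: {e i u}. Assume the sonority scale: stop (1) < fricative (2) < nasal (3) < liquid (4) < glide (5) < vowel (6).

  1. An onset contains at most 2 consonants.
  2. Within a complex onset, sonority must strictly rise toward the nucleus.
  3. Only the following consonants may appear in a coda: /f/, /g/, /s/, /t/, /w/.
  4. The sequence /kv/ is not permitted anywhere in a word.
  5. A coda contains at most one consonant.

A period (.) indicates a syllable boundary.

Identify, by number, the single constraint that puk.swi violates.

puk.swi: syllable 1 coda contains /k/, which is not a licensed coda consonant.
This is a violation of constraint 3: "Only the following consonants may appear in a coda: /f/, /g/, /s/, /t/, /w/."
The remaining constraints (1, 2, 4, 5) are satisfied.

3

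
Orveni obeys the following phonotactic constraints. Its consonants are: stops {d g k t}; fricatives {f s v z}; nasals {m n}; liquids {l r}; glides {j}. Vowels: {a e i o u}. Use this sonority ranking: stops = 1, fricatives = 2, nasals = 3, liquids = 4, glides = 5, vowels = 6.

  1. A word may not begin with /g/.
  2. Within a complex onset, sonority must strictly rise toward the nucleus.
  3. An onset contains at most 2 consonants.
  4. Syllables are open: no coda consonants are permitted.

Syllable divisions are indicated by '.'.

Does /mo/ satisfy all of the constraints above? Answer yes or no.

/mo/ — σ1 onset /m/, coda /∅/ ok → phonotactically legal

yes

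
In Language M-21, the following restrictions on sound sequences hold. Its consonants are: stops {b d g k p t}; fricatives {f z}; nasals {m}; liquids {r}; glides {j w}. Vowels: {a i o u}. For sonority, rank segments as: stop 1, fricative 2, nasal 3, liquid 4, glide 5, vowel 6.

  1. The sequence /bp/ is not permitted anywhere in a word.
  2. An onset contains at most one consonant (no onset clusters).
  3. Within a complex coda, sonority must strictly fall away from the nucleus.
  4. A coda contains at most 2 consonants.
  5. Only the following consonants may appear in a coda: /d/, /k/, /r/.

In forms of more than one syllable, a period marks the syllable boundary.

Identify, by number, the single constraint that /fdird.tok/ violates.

/fdird.tok/: syllable 1 onset /fd/ has 2 consonants (> 1).
This is a violation of constraint 2: "An onset contains at most one consonant (no onset clusters)."
The remaining constraints (1, 3, 4, 5) are satisfied.

2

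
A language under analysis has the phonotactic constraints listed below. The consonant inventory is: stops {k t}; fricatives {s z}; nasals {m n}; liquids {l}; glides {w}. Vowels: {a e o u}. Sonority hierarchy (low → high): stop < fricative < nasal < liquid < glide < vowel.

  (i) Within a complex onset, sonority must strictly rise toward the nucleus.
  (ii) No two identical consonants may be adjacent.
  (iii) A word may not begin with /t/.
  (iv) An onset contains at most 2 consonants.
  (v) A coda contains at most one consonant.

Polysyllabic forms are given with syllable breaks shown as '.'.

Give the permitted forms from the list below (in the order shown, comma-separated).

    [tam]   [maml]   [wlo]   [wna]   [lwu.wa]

[lwu.wa]

[tam] — violates constraint (iii): word begins with /t/ → not permitted
[maml] — violates constraint (v): syllable 1 coda /ml/ has 2 consonants (> 1) → not permitted
[wlo] — violates constraint (i): syllable 1 onset /wl/: /w/ (glide, 5) → /l/ (liquid, 4) does not rise → not permitted
[wna] — violates constraint (i): syllable 1 onset /wn/: /w/ (glide, 5) → /n/ (nasal, 3) does not rise → not permitted
[lwu.wa] — σ1 onset /lw/ (4→5 rises), coda /∅/ ok; σ2 onset /w/, coda /∅/ ok → permitted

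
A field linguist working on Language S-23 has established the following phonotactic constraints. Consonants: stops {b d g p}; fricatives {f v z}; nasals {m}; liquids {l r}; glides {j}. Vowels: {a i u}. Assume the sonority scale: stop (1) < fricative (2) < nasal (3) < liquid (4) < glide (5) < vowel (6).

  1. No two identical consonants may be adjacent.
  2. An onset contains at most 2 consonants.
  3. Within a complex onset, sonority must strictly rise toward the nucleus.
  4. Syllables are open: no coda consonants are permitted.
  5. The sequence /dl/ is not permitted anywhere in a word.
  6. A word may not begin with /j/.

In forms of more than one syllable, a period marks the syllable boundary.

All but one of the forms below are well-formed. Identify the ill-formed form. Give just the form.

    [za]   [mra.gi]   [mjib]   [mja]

[mjib]

[za] — σ1 onset /z/, coda /∅/ ok → well-formed
[mra.gi] — σ1 onset /mr/ (3→4 rises), coda /∅/ ok; σ2 onset /g/, coda /∅/ ok → well-formed
[mjib] — violates constraint 4: syllable 1 coda /b/ has 1 consonant (> 0) → ill-formed
[mja] — σ1 onset /mj/ (3→5 rises), coda /∅/ ok → well-formed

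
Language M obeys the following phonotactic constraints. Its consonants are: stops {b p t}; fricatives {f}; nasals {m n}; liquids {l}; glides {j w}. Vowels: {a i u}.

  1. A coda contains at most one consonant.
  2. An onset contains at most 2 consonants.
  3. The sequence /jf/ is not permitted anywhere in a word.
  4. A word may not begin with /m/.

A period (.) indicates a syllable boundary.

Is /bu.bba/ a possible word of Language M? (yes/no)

yes

/bu.bba/ — σ1 onset /b/, coda /∅/ ok; σ2 onset /bb/ (2C), coda /∅/ ok → well-formed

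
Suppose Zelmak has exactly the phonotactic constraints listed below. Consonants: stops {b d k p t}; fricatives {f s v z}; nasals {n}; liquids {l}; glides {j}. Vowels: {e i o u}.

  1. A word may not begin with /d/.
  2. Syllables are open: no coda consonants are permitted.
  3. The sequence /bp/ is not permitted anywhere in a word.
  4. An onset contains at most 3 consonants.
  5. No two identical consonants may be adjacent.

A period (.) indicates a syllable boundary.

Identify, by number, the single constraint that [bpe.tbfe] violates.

[bpe.tbfe]: contains banned sequence /bp/.
This is a violation of constraint 3: "The sequence /bp/ is not permitted anywhere in a word."
The remaining constraints (1, 2, 4, 5) are satisfied.

3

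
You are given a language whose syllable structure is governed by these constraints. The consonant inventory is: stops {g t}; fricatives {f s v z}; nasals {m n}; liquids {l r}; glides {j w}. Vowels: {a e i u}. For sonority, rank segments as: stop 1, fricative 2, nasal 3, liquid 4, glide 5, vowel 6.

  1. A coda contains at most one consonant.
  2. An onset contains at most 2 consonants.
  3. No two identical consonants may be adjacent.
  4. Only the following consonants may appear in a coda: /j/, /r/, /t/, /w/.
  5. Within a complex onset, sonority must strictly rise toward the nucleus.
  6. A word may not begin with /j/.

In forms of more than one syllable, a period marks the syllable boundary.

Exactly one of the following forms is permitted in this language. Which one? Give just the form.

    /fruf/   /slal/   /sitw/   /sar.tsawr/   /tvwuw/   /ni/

/ni/

/fruf/ — violates constraint 4: syllable 1 coda contains /f/, which is not a licensed coda consonant → not permitted
/slal/ — violates constraint 4: syllable 1 coda contains /l/, which is not a licensed coda consonant → not permitted
/sitw/ — violates constraint 1: syllable 1 coda /tw/ has 2 consonants (> 1) → not permitted
/sar.tsawr/ — violates constraint 1: syllable 2 coda /wr/ has 2 consonants (> 1) → not permitted
/tvwuw/ — violates constraint 2: syllable 1 onset /tvw/ has 3 consonants (> 2) → not permitted
/ni/ — σ1 onset /n/, coda /∅/ ok → permitted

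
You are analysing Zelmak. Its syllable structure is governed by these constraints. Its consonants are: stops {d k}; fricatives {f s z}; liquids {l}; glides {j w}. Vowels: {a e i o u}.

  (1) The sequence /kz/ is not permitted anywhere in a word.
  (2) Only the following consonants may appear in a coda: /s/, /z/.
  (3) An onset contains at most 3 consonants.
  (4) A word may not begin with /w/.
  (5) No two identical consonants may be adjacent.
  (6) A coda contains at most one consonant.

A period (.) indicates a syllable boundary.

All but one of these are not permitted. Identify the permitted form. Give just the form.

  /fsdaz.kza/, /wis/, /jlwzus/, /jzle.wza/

/fsdaz.kza/ — violates constraint 1: contains banned sequence /kz/ → not permitted
/wis/ — violates constraint 4: word begins with /w/ → not permitted
/jlwzus/ — violates constraint 3: syllable 1 onset /jlwz/ has 4 consonants (> 3) → not permitted
/jzle.wza/ — σ1 onset /jzl/ (3C), coda /∅/ ok; σ2 onset /wz/ (2C), coda /∅/ ok → permitted

/jzle.wza/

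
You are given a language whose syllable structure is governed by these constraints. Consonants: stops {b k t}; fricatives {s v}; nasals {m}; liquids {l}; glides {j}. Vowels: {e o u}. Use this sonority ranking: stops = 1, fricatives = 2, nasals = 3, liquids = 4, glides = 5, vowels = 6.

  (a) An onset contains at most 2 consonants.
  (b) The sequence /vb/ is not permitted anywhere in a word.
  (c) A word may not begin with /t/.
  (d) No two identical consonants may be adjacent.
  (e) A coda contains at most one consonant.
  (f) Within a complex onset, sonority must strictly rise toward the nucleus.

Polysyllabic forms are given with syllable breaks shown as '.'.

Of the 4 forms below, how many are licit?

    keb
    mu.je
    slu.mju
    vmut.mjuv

4

keb — σ1 onset /k/, coda /b/ ok → licit
mu.je — σ1 onset /m/, coda /∅/ ok; σ2 onset /j/, coda /∅/ ok → licit
slu.mju — σ1 onset /sl/ (2→4 rises), coda /∅/ ok; σ2 onset /mj/ (3→5 rises), coda /∅/ ok → licit
vmut.mjuv — σ1 onset /vm/ (2→3 rises), coda /t/ ok; σ2 onset /mj/ (3→5 rises), coda /v/ ok → licit
Licit: keb, mu.je, slu.mju, vmut.mjuv → 4.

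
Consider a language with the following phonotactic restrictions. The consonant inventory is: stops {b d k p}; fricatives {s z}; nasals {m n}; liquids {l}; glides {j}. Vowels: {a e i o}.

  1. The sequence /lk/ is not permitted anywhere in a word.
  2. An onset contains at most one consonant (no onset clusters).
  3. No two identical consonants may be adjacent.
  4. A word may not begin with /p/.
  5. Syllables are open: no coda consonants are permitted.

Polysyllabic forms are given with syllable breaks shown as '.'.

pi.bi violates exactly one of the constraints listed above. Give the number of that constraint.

4

pi.bi: word begins with /p/.
This is a violation of constraint 4: "A word may not begin with /p/."
The remaining constraints (1, 2, 3, 5) are satisfied.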